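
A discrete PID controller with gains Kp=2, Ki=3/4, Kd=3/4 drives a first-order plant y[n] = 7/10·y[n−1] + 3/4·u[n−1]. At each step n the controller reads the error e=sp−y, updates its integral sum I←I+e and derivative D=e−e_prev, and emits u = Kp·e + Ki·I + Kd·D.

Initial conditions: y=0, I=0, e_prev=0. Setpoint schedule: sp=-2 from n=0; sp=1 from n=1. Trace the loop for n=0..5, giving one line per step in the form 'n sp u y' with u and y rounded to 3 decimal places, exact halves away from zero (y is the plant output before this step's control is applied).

(exact arithmetic carried between steps; '≈' marks a value shown rounded to 6 d.p. or computed from one; I and e_prev carry over from the previous line; the table rounds u and y to 3 d.p., halves away from zero)
n=0: y=0, sp=-2, e=sp−y=-2; I=-2, D=e−e_prev=-2; u=2·(-2)+3/4·(-2)+3/4·(-2)=-7; next y=7/10·0+3/4·(-7)=-5.25
n=1: y=-5.25, sp=1, e=sp−y=6.25; I=4.25, D=e−e_prev=8.25; u=2·6.25+3/4·4.25+3/4·8.25=21.875; next y=7/10·(-5.25)+3/4·21.875=12.73125
n=2: y=12.73125, sp=1, e=sp−y=-11.73125; I=-7.48125, D=e−e_prev=-17.98125; u=2·(-11.73125)+3/4·(-7.48125)+3/4·(-17.98125)=-42.559375; next y=7/10·12.73125+3/4·(-42.559375)≈-23.007656
n=3: y≈-23.007656, sp=1, e=sp−y≈24.007656; I≈16.526406, D=e−e_prev≈35.738906; u=2·24.007656+3/4·16.526406+3/4·35.738906≈87.214297; next y=7/10·(-23.007656)+3/4·87.214297≈49.305363
n=4: y≈49.305363, sp=1, e=sp−y≈-48.305363; I≈-31.778957, D=e−e_prev≈-72.313020; u=2·(-48.305363)+3/4·(-31.778957)+3/4·(-72.313020)≈-174.679709; next y=7/10·49.305363+3/4·(-174.679709)≈-96.496027
n=5: y≈-96.496027, sp=1, e=sp−y≈97.496027; I≈65.717070, D=e−e_prev≈145.801391; u=2·97.496027+3/4·65.717070+3/4·145.801391≈353.630901; next y=7/10·(-96.496027)+3/4·353.630901≈197.675956

0 -2 -7.000 0.000
1 1 21.875 -5.250
2 1 -42.559 12.731
3 1 87.214 -23.008
4 1 -174.680 49.305
5 1 353.631 -96.496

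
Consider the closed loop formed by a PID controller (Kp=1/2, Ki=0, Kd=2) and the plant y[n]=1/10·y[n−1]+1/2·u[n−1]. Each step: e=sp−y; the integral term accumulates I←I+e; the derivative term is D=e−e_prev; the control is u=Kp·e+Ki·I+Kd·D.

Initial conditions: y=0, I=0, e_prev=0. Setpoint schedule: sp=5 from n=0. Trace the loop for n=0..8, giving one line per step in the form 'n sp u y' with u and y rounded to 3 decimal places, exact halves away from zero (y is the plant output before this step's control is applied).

(exact arithmetic carried between steps; '≈' marks a value shown rounded to 6 d.p. or computed from one; I and e_prev carry over from the previous line; the table rounds u and y to 3 d.p., halves away from zero)
n=0: y=0, sp=5, e=sp−y=5; I=5, D=e−e_prev=5; u=1/2·5+0·5+2·5=12.5; next y=1/10·0+1/2·12.5=6.25
n=1: y=6.25, sp=5, e=sp−y=-1.25; I=3.75, D=e−e_prev=-6.25; u=1/2·(-1.25)+0·3.75+2·(-6.25)=-13.125; next y=1/10·6.25+1/2·(-13.125)=-5.9375
n=2: y=-5.9375, sp=5, e=sp−y=10.9375; I=14.6875, D=e−e_prev=12.1875; u=1/2·10.9375+0·14.6875+2·12.1875=29.84375; next y=1/10·(-5.9375)+1/2·29.84375=14.328125
n=3: y=14.328125, sp=5, e=sp−y=-9.328125; I=5.359375, D=e−e_prev=-20.265625; u=1/2·(-9.328125)+0·5.359375+2·(-20.265625)≈-45.195313; next y=1/10·14.328125+1/2·(-45.195313)≈-21.164844
n=4: y≈-21.164844, sp=5, e=sp−y≈26.164844; I≈31.524219, D=e−e_prev≈35.492969; u=1/2·26.164844+0·31.524219+2·35.492969≈84.068359; next y=1/10·(-21.164844)+1/2·84.068359≈39.917695
n=5: y≈39.917695, sp=5, e=sp−y≈-34.917695; I≈-3.393477, D=e−e_prev≈-61.082539; u=1/2·(-34.917695)+0·(-3.393477)+2·(-61.082539)≈-139.623926; next y=1/10·39.917695+1/2·(-139.623926)≈-65.820193
n=6: y≈-65.820193, sp=5, e=sp−y≈70.820193; I≈67.426717, D=e−e_prev≈105.737889; u=1/2·70.820193+0·67.426717+2·105.737889≈246.885874; next y=1/10·(-65.820193)+1/2·246.885874≈116.860918
n=7: y≈116.860918, sp=5, e=sp−y≈-111.860918; I≈-44.434201, D=e−e_prev≈-182.681111; u=1/2·(-111.860918)+0·(-44.434201)+2·(-182.681111)≈-421.292681; next y=1/10·116.860918+1/2·(-421.292681)≈-198.960249
n=8: y≈-198.960249, sp=5, e=sp−y≈203.960249; I≈159.526048, D=e−e_prev≈315.821166; u=1/2·203.960249+0·159.526048+2·315.821166≈733.622457; next y=1/10·(-198.960249)+1/2·733.622457≈346.915204

0 5 12.500 0.000
1 5 -13.125 6.250
2 5 29.844 -5.938
3 5 -45.195 14.328
4 5 84.068 -21.165
5 5 -139.624 39.918
6 5 246.886 -65.820
7 5 -421.293 116.861
8 5 733.622 -198.960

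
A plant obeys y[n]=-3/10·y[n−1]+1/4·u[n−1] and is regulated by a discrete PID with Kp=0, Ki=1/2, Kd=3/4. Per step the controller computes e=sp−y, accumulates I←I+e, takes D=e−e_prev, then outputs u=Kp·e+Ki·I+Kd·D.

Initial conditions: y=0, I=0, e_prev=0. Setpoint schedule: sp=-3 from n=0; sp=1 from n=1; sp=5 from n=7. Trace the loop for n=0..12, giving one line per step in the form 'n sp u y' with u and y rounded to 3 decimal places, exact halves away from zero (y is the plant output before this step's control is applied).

(exact arithmetic carried between steps; '≈' marks a value shown rounded to 6 d.p. or computed from one; I and e_prev carry over from the previous line; the table rounds u and y to 3 d.p., halves away from zero)
n=0: y=0, sp=-3, e=sp−y=-3; I=-3, D=e−e_prev=-3; u=0·(-3)+1/2·(-3)+3/4·(-3)=-3.75; next y=-3/10·0+1/4·(-3.75)=-0.9375
n=1: y=-0.9375, sp=1, e=sp−y=1.9375; I=-1.0625, D=e−e_prev=4.9375; u=0·1.9375+1/2·(-1.0625)+3/4·4.9375=3.171875; next y=-3/10·(-0.9375)+1/4·3.171875≈1.074219
n=2: y≈1.074219, sp=1, e=sp−y≈-0.074219; I≈-1.136719, D=e−e_prev≈-2.011719; u=0·(-0.074219)+1/2·(-1.136719)+3/4·(-2.011719)≈-2.077148; next y=-3/10·1.074219+1/4·(-2.077148)≈-0.841553
n=3: y≈-0.841553, sp=1, e=sp−y≈1.841553; I≈0.704834, D=e−e_prev≈1.915771; u=0·1.841553+1/2·0.704834+3/4·1.915771≈1.789246; next y=-3/10·(-0.841553)+1/4·1.789246≈0.699777
n=4: y≈0.699777, sp=1, e=sp−y≈0.300223; I≈1.005057, D=e−e_prev≈-1.541330; u=0·0.300223+1/2·1.005057+3/4·(-1.541330)≈-0.653469; next y=-3/10·0.699777+1/4·(-0.653469)≈-0.373300
n=5: y≈-0.373300, sp=1, e=sp−y≈1.373300; I≈2.378357, D=e−e_prev≈1.073078; u=0·1.373300+1/2·2.378357+3/4·1.073078≈1.993987; next y=-3/10·(-0.373300)+1/4·1.993987≈0.610487
n=6: y≈0.610487, sp=1, e=sp−y≈0.389513; I≈2.767870, D=e−e_prev≈-0.983787; u=0·0.389513+1/2·2.767870+3/4·(-0.983787)≈0.646095; next y=-3/10·0.610487+1/4·0.646095≈-0.021622
n=7: y≈-0.021622, sp=5, e=sp−y≈5.021622; I≈7.789493, D=e−e_prev≈4.632109; u=0·5.021622+1/2·7.789493+3/4·4.632109≈7.368828; next y=-3/10·(-0.021622)+1/4·7.368828≈1.848694
n=8: y≈1.848694, sp=5, e=sp−y≈3.151306; I≈10.940799, D=e−e_prev≈-1.870316; u=0·3.151306+1/2·10.940799+3/4·(-1.870316)≈4.067662; next y=-3/10·1.848694+1/4·4.067662≈0.462307
n=9: y≈0.462307, sp=5, e=sp−y≈4.537693; I≈15.478491, D=e−e_prev≈1.386386; u=0·4.537693+1/2·15.478491+3/4·1.386386≈8.779035; next y=-3/10·0.462307+1/4·8.779035≈2.056067
n=10: y≈2.056067, sp=5, e=sp−y≈2.943933; I≈18.422425, D=e−e_prev≈-1.593759; u=0·2.943933+1/2·18.422425+3/4·(-1.593759)≈8.015893; next y=-3/10·2.056067+1/4·8.015893≈1.387153
n=11: y≈1.387153, sp=5, e=sp−y≈3.612847; I≈22.035272, D=e−e_prev≈0.668913; u=0·3.612847+1/2·22.035272+3/4·0.668913≈11.519321; next y=-3/10·1.387153+1/4·11.519321≈2.463684
n=12: y≈2.463684, sp=5, e=sp−y≈2.536316; I≈24.571587, D=e−e_prev≈-1.076531; u=0·2.536316+1/2·24.571587+3/4·(-1.076531)≈11.478395; next y=-3/10·2.463684+1/4·11.478395≈2.130494

0 -3 -3.750 0.000
1 1 3.172 -0.938
2 1 -2.077 1.074
3 1 1.789 -0.842
4 1 -0.653 0.700
5 1 1.994 -0.373
6 1 0.646 0.610
7 5 7.369 -0.022
8 5 4.068 1.849
9 5 8.779 0.462
10 5 8.016 2.056
11 5 11.519 1.387
12 5 11.478 2.464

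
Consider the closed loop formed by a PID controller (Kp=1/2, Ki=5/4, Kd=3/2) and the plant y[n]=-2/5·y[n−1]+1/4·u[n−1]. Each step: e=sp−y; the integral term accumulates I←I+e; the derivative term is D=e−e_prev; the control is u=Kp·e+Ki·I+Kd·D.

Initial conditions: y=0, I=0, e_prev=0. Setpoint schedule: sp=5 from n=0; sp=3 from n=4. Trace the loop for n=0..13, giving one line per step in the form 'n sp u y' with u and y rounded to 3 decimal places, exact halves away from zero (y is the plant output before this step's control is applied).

(exact arithmetic carried between steps; '≈' marks a value shown rounded to 6 d.p. or computed from one; I and e_prev carry over from the previous line; the table rounds u and y to 3 d.p., halves away from zero)
n=0: y=0, sp=5, e=sp−y=5; I=5, D=e−e_prev=5; u=1/2·5+5/4·5+3/2·5=16.25; next y=-2/5·0+1/4·16.25=4.0625
n=1: y=4.0625, sp=5, e=sp−y=0.9375; I=5.9375, D=e−e_prev=-4.0625; u=1/2·0.9375+5/4·5.9375+3/2·(-4.0625)=1.796875; next y=-2/5·4.0625+1/4·1.796875≈-1.175781
n=2: y≈-1.175781, sp=5, e=sp−y≈6.175781; I≈12.113281, D=e−e_prev≈5.238281; u=1/2·6.175781+5/4·12.113281+3/2·5.238281≈26.086914; next y=-2/5·(-1.175781)+1/4·26.086914≈6.992041
n=3: y≈6.992041, sp=5, e=sp−y≈-1.992041; I≈10.121240, D=e−e_prev≈-8.167822; u=1/2·(-1.992041)+5/4·10.121240+3/2·(-8.167822)≈-0.596204; next y=-2/5·6.992041+1/4·(-0.596204)≈-2.945867
n=4: y≈-2.945867, sp=3, e=sp−y≈5.945867; I≈16.067108, D=e−e_prev≈7.937908; u=1/2·5.945867+5/4·16.067108+3/2·7.937908≈34.963681; next y=-2/5·(-2.945867)+1/4·34.963681≈9.919267
n=5: y≈9.919267, sp=3, e=sp−y≈-6.919267; I≈9.147840, D=e−e_prev≈-12.865134; u=1/2·(-6.919267)+5/4·9.147840+3/2·(-12.865134)≈-11.322535; next y=-2/5·9.919267+1/4·(-11.322535)≈-6.798340
n=6: y≈-6.798340, sp=3, e=sp−y≈9.798340; I≈18.946181, D=e−e_prev≈16.717608; u=1/2·9.798340+5/4·18.946181+3/2·16.717608≈53.658308; next y=-2/5·(-6.798340)+1/4·53.658308≈16.133913
n=7: y≈16.133913, sp=3, e=sp−y≈-13.133913; I≈5.812268, D=e−e_prev≈-22.932254; u=1/2·(-13.133913)+5/4·5.812268+3/2·(-22.932254)≈-33.700002; next y=-2/5·16.133913+1/4·(-33.700002)≈-14.878566
n=8: y≈-14.878566, sp=3, e=sp−y≈17.878566; I≈23.690834, D=e−e_prev≈31.012479; u=1/2·17.878566+5/4·23.690834+3/2·31.012479≈85.071543; next y=-2/5·(-14.878566)+1/4·85.071543≈27.219312
n=9: y≈27.219312, sp=3, e=sp−y≈-24.219312; I≈-0.528479, D=e−e_prev≈-42.097878; u=1/2·(-24.219312)+5/4·(-0.528479)+3/2·(-42.097878)≈-75.917071; next y=-2/5·27.219312+1/4·(-75.917071)≈-29.866993
n=10: y≈-29.866993, sp=3, e=sp−y≈32.866993; I≈32.338514, D=e−e_prev≈57.086305; u=1/2·32.866993+5/4·32.338514+3/2·57.086305≈142.486096; next y=-2/5·(-29.866993)+1/4·142.486096≈47.568321
n=11: y≈47.568321, sp=3, e=sp−y≈-44.568321; I≈-12.229807, D=e−e_prev≈-77.435314; u=1/2·(-44.568321)+5/4·(-12.229807)+3/2·(-77.435314)≈-153.724390; next y=-2/5·47.568321+1/4·(-153.724390)≈-57.458426
n=12: y≈-57.458426, sp=3, e=sp−y≈60.458426; I≈48.228619, D=e−e_prev≈105.026747; u=1/2·60.458426+5/4·48.228619+3/2·105.026747≈248.055107; next y=-2/5·(-57.458426)+1/4·248.055107≈84.997147
n=13: y≈84.997147, sp=3, e=sp−y≈-81.997147; I≈-33.768528, D=e−e_prev≈-142.455573; u=1/2·(-81.997147)+5/4·(-33.768528)+3/2·(-142.455573)≈-296.892593; next y=-2/5·84.997147+1/4·(-296.892593)≈-108.222007

0 5 16.250 0.000
1 5 1.797 4.063
2 5 26.087 -1.176
3 5 -0.596 6.992
4 3 34.964 -2.946
5 3 -11.323 9.919
6 3 53.658 -6.798
7 3 -33.700 16.134
8 3 85.072 -14.879
9 3 -75.917 27.219
10 3 142.486 -29.867
11 3 -153.724 47.568
12 3 248.055 -57.458
13 3 -296.893 84.997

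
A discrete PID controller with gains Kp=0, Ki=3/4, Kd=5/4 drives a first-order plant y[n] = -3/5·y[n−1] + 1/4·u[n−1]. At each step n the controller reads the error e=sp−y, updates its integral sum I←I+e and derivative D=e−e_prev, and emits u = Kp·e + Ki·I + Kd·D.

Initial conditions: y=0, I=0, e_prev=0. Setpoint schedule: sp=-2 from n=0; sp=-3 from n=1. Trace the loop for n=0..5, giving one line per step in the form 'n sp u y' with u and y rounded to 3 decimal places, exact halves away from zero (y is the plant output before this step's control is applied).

0 -2 -4.000 0.000
1 -3 -3.000 -1.000
2 -3 -6.200 -0.150
3 -3 -4.655 -1.460
4 -3 -9.792 -0.288
5 -3 -6.386 -2.275

(exact arithmetic carried between steps; '≈' marks a value shown rounded to 6 d.p. or computed from one; I and e_prev carry over from the previous line; the table rounds u and y to 3 d.p., halves away from zero)
n=0: y=0, sp=-2, e=sp−y=-2; I=-2, D=e−e_prev=-2; u=0·(-2)+3/4·(-2)+5/4·(-2)=-4; next y=-3/5·0+1/4·(-4)=-1
n=1: y=-1, sp=-3, e=sp−y=-2; I=-4, D=e−e_prev=0; u=0·(-2)+3/4·(-4)+5/4·0=-3; next y=-3/5·(-1)+1/4·(-3)=-0.15
n=2: y=-0.15, sp=-3, e=sp−y=-2.85; I=-6.85, D=e−e_prev=-0.85; u=0·(-2.85)+3/4·(-6.85)+5/4·(-0.85)=-6.2; next y=-3/5·(-0.15)+1/4·(-6.2)=-1.46
n=3: y=-1.46, sp=-3, e=sp−y=-1.54; I=-8.39, D=e−e_prev=1.31; u=0·(-1.54)+3/4·(-8.39)+5/4·1.31=-4.655; next y=-3/5·(-1.46)+1/4·(-4.655)=-0.28775
n=4: y=-0.28775, sp=-3, e=sp−y=-2.71225; I=-11.10225, D=e−e_prev=-1.17225; u=0·(-2.71225)+3/4·(-11.10225)+5/4·(-1.17225)=-9.792; next y=-3/5·(-0.28775)+1/4·(-9.792)=-2.27535
n=5: y=-2.27535, sp=-3, e=sp−y=-0.72465; I=-11.8269, D=e−e_prev=1.9876; u=0·(-0.72465)+3/4·(-11.8269)+5/4·1.9876=-6.385675; next y=-3/5·(-2.27535)+1/4·(-6.385675)≈-0.231209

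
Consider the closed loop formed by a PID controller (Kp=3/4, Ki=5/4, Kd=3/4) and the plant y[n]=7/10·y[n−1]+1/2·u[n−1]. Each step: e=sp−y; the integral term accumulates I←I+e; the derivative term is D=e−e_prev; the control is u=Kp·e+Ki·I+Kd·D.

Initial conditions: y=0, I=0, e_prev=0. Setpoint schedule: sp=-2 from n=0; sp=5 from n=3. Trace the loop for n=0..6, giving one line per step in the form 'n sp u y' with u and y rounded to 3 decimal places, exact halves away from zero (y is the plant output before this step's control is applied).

0 -2 -5.500 0.000
1 -2 1.063 -2.750
2 -2 -3.792 -1.394
3 5 19.782 -2.872
4 5 -6.306 7.881
5 5 13.330 2.363
6 5 -3.891 8.319

(exact arithmetic carried between steps; '≈' marks a value shown rounded to 6 d.p. or computed from one; I and e_prev carry over from the previous line; the table rounds u and y to 3 d.p., halves away from zero)
n=0: y=0, sp=-2, e=sp−y=-2; I=-2, D=e−e_prev=-2; u=3/4·(-2)+5/4·(-2)+3/4·(-2)=-5.5; next y=7/10·0+1/2·(-5.5)=-2.75
n=1: y=-2.75, sp=-2, e=sp−y=0.75; I=-1.25, D=e−e_prev=2.75; u=3/4·0.75+5/4·(-1.25)+3/4·2.75=1.0625; next y=7/10·(-2.75)+1/2·1.0625=-1.39375
n=2: y=-1.39375, sp=-2, e=sp−y=-0.60625; I=-1.85625, D=e−e_prev=-1.35625; u=3/4·(-0.60625)+5/4·(-1.85625)+3/4·(-1.35625)≈-3.792188; next y=7/10·(-1.39375)+1/2·(-3.792188)≈-2.871719
n=3: y≈-2.871719, sp=5, e=sp−y≈7.871719; I≈6.015469, D=e−e_prev≈8.477969; u=3/4·7.871719+5/4·6.015469+3/4·8.477969≈19.781602; next y=7/10·(-2.871719)+1/2·19.781602≈7.880598
n=4: y≈7.880598, sp=5, e=sp−y≈-2.880598; I≈3.134871, D=e−e_prev≈-10.752316; u=3/4·(-2.880598)+5/4·3.134871+3/4·(-10.752316)≈-6.306097; next y=7/10·7.880598+1/2·(-6.306097)≈2.363370
n=5: y≈2.363370, sp=5, e=sp−y≈2.636630; I≈5.771501, D=e−e_prev≈5.517228; u=3/4·2.636630+5/4·5.771501+3/4·5.517228≈13.329770; next y=7/10·2.363370+1/2·13.329770≈8.319244
n=6: y≈8.319244, sp=5, e=sp−y≈-3.319244; I≈2.452257, D=e−e_prev≈-5.955874; u=3/4·(-3.319244)+5/4·2.452257+3/4·(-5.955874)≈-3.891017; next y=7/10·8.319244+1/2·(-3.891017)≈3.877962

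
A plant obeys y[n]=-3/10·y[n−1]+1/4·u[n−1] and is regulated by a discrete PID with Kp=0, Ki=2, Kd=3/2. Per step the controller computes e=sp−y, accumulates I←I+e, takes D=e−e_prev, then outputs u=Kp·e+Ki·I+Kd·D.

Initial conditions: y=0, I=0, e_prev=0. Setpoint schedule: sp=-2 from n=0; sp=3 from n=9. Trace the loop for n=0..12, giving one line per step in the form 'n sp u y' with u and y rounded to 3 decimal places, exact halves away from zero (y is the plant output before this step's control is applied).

0 -2 -7.000 0.000
1 -2 -1.875 -1.750
2 -2 -11.322 0.056
3 -2 -2.562 -2.847
4 -2 -15.936 0.214
5 -2 -0.856 -4.048
6 -2 -20.823 1.000
7 -2 3.521 -5.506
8 -2 -27.359 2.532
9 3 28.594 -7.599
10 3 -32.501 9.428
11 3 51.521 -10.954
12 3 -46.065 16.166

(exact arithmetic carried between steps; '≈' marks a value shown rounded to 6 d.p. or computed from one; I and e_prev carry over from the previous line; the table rounds u and y to 3 d.p., halves away from zero)
n=0: y=0, sp=-2, e=sp−y=-2; I=-2, D=e−e_prev=-2; u=0·(-2)+2·(-2)+3/2·(-2)=-7; next y=-3/10·0+1/4·(-7)=-1.75
n=1: y=-1.75, sp=-2, e=sp−y=-0.25; I=-2.25, D=e−e_prev=1.75; u=0·(-0.25)+2·(-2.25)+3/2·1.75=-1.875; next y=-3/10·(-1.75)+1/4·(-1.875)=0.05625
n=2: y=0.05625, sp=-2, e=sp−y=-2.05625; I=-4.30625, D=e−e_prev=-1.80625; u=0·(-2.05625)+2·(-4.30625)+3/2·(-1.80625)=-11.321875; next y=-3/10·0.05625+1/4·(-11.321875)≈-2.847344
n=3: y≈-2.847344, sp=-2, e=sp−y≈0.847344; I≈-3.458906, D=e−e_prev≈2.903594; u=0·0.847344+2·(-3.458906)+3/2·2.903594≈-2.562422; next y=-3/10·(-2.847344)+1/4·(-2.562422)≈0.213598
n=4: y≈0.213598, sp=-2, e=sp−y≈-2.213598; I≈-5.672504, D=e−e_prev≈-3.060941; u=0·(-2.213598)+2·(-5.672504)+3/2·(-3.060941)≈-15.936420; next y=-3/10·0.213598+1/4·(-15.936420)≈-4.048184
n=5: y≈-4.048184, sp=-2, e=sp−y≈2.048184; I≈-3.624320, D=e−e_prev≈4.261782; u=0·2.048184+2·(-3.624320)+3/2·4.261782≈-0.855966; next y=-3/10·(-4.048184)+1/4·(-0.855966)≈1.000464
n=6: y≈1.000464, sp=-2, e=sp−y≈-3.000464; I≈-6.624783, D=e−e_prev≈-5.048648; u=0·(-3.000464)+2·(-6.624783)+3/2·(-5.048648)≈-20.822539; next y=-3/10·1.000464+1/4·(-20.822539)≈-5.505774
n=7: y≈-5.505774, sp=-2, e=sp−y≈3.505774; I≈-3.119010, D=e−e_prev≈6.506237; u=0·3.505774+2·(-3.119010)+3/2·6.506237≈3.521337; next y=-3/10·(-5.505774)+1/4·3.521337≈2.532066
n=8: y≈2.532066, sp=-2, e=sp−y≈-4.532066; I≈-7.651076, D=e−e_prev≈-8.037840; u=0·(-4.532066)+2·(-7.651076)+3/2·(-8.037840)≈-27.358912; next y=-3/10·2.532066+1/4·(-27.358912)≈-7.599348
n=9: y≈-7.599348, sp=3, e=sp−y≈10.599348; I≈2.948272, D=e−e_prev≈15.131414; u=0·10.599348+2·2.948272+3/2·15.131414≈28.593666; next y=-3/10·(-7.599348)+1/4·28.593666≈9.428221
n=10: y≈9.428221, sp=3, e=sp−y≈-6.428221; I≈-3.479949, D=e−e_prev≈-17.027569; u=0·(-6.428221)+2·(-3.479949)+3/2·(-17.027569)≈-32.501251; next y=-3/10·9.428221+1/4·(-32.501251)≈-10.953779
n=11: y≈-10.953779, sp=3, e=sp−y≈13.953779; I≈10.473830, D=e−e_prev≈20.382000; u=0·13.953779+2·10.473830+3/2·20.382000≈51.520660; next y=-3/10·(-10.953779)+1/4·51.520660≈16.166299
n=12: y≈16.166299, sp=3, e=sp−y≈-13.166299; I≈-2.692468, D=e−e_prev≈-27.120077; u=0·(-13.166299)+2·(-2.692468)+3/2·(-27.120077)≈-46.065053; next y=-3/10·16.166299+1/4·(-46.065053)≈-16.366153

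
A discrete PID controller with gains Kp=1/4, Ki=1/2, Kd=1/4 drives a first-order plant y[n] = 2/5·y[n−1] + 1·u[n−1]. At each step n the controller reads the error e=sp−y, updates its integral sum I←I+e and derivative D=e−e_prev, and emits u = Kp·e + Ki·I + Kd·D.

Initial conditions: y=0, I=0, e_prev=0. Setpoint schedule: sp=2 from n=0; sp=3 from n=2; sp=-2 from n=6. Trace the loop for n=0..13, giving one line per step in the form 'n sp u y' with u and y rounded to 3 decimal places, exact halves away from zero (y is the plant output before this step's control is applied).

0 2 2.000 0.000
1 2 0.500 2.000
2 3 2.700 1.300
3 3 1.205 3.220
4 3 2.302 2.493
5 3 1.568 3.299
6 -2 -2.969 2.887
7 -2 0.436 -1.814
8 -2 -2.357 -0.290
9 -2 -0.648 -2.472
10 -2 -1.793 -1.637
11 -2 -0.955 -2.448
12 -2 -1.447 -1.934
13 -2 -1.065 -2.221

(exact arithmetic carried between steps; '≈' marks a value shown rounded to 6 d.p. or computed from one; I and e_prev carry over from the previous line; the table rounds u and y to 3 d.p., halves away from zero)
n=0: y=0, sp=2, e=sp−y=2; I=2, D=e−e_prev=2; u=1/4·2+1/2·2+1/4·2=2; next y=2/5·0+1·2=2
n=1: y=2, sp=2, e=sp−y=0; I=2, D=e−e_prev=-2; u=1/4·0+1/2·2+1/4·(-2)=0.5; next y=2/5·2+1·0.5=1.3
n=2: y=1.3, sp=3, e=sp−y=1.7; I=3.7, D=e−e_prev=1.7; u=1/4·1.7+1/2·3.7+1/4·1.7=2.7; next y=2/5·1.3+1·2.7=3.22
n=3: y=3.22, sp=3, e=sp−y=-0.22; I=3.48, D=e−e_prev=-1.92; u=1/4·(-0.22)+1/2·3.48+1/4·(-1.92)=1.205; next y=2/5·3.22+1·1.205=2.493
n=4: y=2.493, sp=3, e=sp−y=0.507; I=3.987, D=e−e_prev=0.727; u=1/4·0.507+1/2·3.987+1/4·0.727=2.302; next y=2/5·2.493+1·2.302=3.2992
n=5: y=3.2992, sp=3, e=sp−y=-0.2992; I=3.6878, D=e−e_prev=-0.8062; u=1/4·(-0.2992)+1/2·3.6878+1/4·(-0.8062)=1.56755; next y=2/5·3.2992+1·1.56755=2.88723
n=6: y=2.88723, sp=-2, e=sp−y=-4.88723; I=-1.19943, D=e−e_prev=-4.58803; u=1/4·(-4.88723)+1/2·(-1.19943)+1/4·(-4.58803)=-2.96853; next y=2/5·2.88723+1·(-2.96853)=-1.813638
n=7: y=-1.813638, sp=-2, e=sp−y=-0.186362; I=-1.385792, D=e−e_prev=4.700868; u=1/4·(-0.186362)+1/2·(-1.385792)+1/4·4.700868≈0.435731; next y=2/5·(-1.813638)+1·0.435731≈-0.289725
n=8: y≈-0.289725, sp=-2, e=sp−y≈-1.710275; I≈-3.096067, D=e−e_prev≈-1.523913; u=1/4·(-1.710275)+1/2·(-3.096067)+1/4·(-1.523913)≈-2.356581; next y=2/5·(-0.289725)+1·(-2.356581)≈-2.472471
n=9: y≈-2.472471, sp=-2, e=sp−y≈0.472471; I≈-2.623597, D=e−e_prev≈2.182746; u=1/4·0.472471+1/2·(-2.623597)+1/4·2.182746≈-0.647994; next y=2/5·(-2.472471)+1·(-0.647994)≈-1.636982
n=10: y≈-1.636982, sp=-2, e=sp−y≈-0.363018; I≈-2.986614, D=e−e_prev≈-0.835488; u=1/4·(-0.363018)+1/2·(-2.986614)+1/4·(-0.835488)≈-1.792934; next y=2/5·(-1.636982)+1·(-1.792934)≈-2.447727
n=11: y≈-2.447727, sp=-2, e=sp−y≈0.447727; I≈-2.538888, D=e−e_prev≈0.810744; u=1/4·0.447727+1/2·(-2.538888)+1/4·0.810744≈-0.954826; next y=2/5·(-2.447727)+1·(-0.954826)≈-1.933917
n=12: y≈-1.933917, sp=-2, e=sp−y≈-0.066083; I≈-2.604971, D=e−e_prev≈-0.513810; u=1/4·(-0.066083)+1/2·(-2.604971)+1/4·(-0.513810)≈-1.447459; next y=2/5·(-1.933917)+1·(-1.447459)≈-2.221025
n=13: y≈-2.221025, sp=-2, e=sp−y≈0.221025; I≈-2.383945, D=e−e_prev≈0.287109; u=1/4·0.221025+1/2·(-2.383945)+1/4·0.287109≈-1.064939; next y=2/5·(-2.221025)+1·(-1.064939)≈-1.953349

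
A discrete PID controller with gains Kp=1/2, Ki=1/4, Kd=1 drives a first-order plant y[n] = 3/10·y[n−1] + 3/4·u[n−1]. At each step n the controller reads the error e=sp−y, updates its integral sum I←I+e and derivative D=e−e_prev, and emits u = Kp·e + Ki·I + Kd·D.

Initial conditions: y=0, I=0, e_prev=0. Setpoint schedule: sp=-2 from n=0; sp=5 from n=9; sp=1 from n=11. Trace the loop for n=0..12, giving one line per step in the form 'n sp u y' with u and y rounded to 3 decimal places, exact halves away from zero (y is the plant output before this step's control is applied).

(exact arithmetic carried between steps; '≈' marks a value shown rounded to 6 d.p. or computed from one; I and e_prev carry over from the previous line; the table rounds u and y to 3 d.p., halves away from zero)
n=0: y=0, sp=-2, e=sp−y=-2; I=-2, D=e−e_prev=-2; u=1/2·(-2)+1/4·(-2)+1·(-2)=-3.5; next y=3/10·0+3/4·(-3.5)=-2.625
n=1: y=-2.625, sp=-2, e=sp−y=0.625; I=-1.375, D=e−e_prev=2.625; u=1/2·0.625+1/4·(-1.375)+1·2.625=2.59375; next y=3/10·(-2.625)+3/4·2.59375≈1.157813
n=2: y≈1.157813, sp=-2, e=sp−y≈-3.157813; I≈-4.532813, D=e−e_prev≈-3.782813; u=1/2·(-3.157813)+1/4·(-4.532813)+1·(-3.782813)≈-6.494922; next y=3/10·1.157813+3/4·(-6.494922)≈-4.523848
n=3: y≈-4.523848, sp=-2, e=sp−y≈2.523848; I≈-2.008965, D=e−e_prev≈5.681660; u=1/2·2.523848+1/4·(-2.008965)+1·5.681660≈6.441343; next y=3/10·(-4.523848)+3/4·6.441343≈3.473853
n=4: y≈3.473853, sp=-2, e=sp−y≈-5.473853; I≈-7.482818, D=e−e_prev≈-7.997700; u=1/2·(-5.473853)+1/4·(-7.482818)+1·(-7.997700)≈-12.605331; next y=3/10·3.473853+3/4·(-12.605331)≈-8.411843
n=5: y≈-8.411843, sp=-2, e=sp−y≈6.411843; I≈-1.070975, D=e−e_prev≈11.885695; u=1/2·6.411843+1/4·(-1.070975)+1·11.885695≈14.823873; next y=3/10·(-8.411843)+3/4·14.823873≈8.594352
n=6: y≈8.594352, sp=-2, e=sp−y≈-10.594352; I≈-11.665327, D=e−e_prev≈-17.006195; u=1/2·(-10.594352)+1/4·(-11.665327)+1·(-17.006195)≈-25.219702; next y=3/10·8.594352+3/4·(-25.219702)≈-16.336471
n=7: y≈-16.336471, sp=-2, e=sp−y≈14.336471; I≈2.671144, D=e−e_prev≈24.930823; u=1/2·14.336471+1/4·2.671144+1·24.930823≈32.766845; next y=3/10·(-16.336471)+3/4·32.766845≈19.674192
n=8: y≈19.674192, sp=-2, e=sp−y≈-21.674192; I≈-19.003048, D=e−e_prev≈-36.010663; u=1/2·(-21.674192)+1/4·(-19.003048)+1·(-36.010663)≈-51.598521; next y=3/10·19.674192+3/4·(-51.598521)≈-32.796633
n=9: y≈-32.796633, sp=5, e=sp−y≈37.796633; I≈18.793585, D=e−e_prev≈59.470825; u=1/2·37.796633+1/4·18.793585+1·59.470825≈83.067538; next y=3/10·(-32.796633)+3/4·83.067538≈52.461664
n=10: y≈52.461664, sp=5, e=sp−y≈-47.461664; I≈-28.668078, D=e−e_prev≈-85.258297; u=1/2·(-47.461664)+1/4·(-28.668078)+1·(-85.258297)≈-116.156149; next y=3/10·52.461664+3/4·(-116.156149)≈-71.378612
n=11: y≈-71.378612, sp=1, e=sp−y≈72.378612; I≈43.710534, D=e−e_prev≈119.840276; u=1/2·72.378612+1/4·43.710534+1·119.840276≈166.957216; next y=3/10·(-71.378612)+3/4·166.957216≈103.804328
n=12: y≈103.804328, sp=1, e=sp−y≈-102.804328; I≈-59.093794, D=e−e_prev≈-175.182940; u=1/2·(-102.804328)+1/4·(-59.093794)+1·(-175.182940)≈-241.358553; next y=3/10·103.804328+3/4·(-241.358553)≈-149.877616

0 -2 -3.500 0.000
1 -2 2.594 -2.625
2 -2 -6.495 1.158
3 -2 6.441 -4.524
4 -2 -12.605 3.474
5 -2 14.824 -8.412
6 -2 -25.220 8.594
7 -2 32.767 -16.336
8 -2 -51.599 19.674
9 5 83.068 -32.797
10 5 -116.156 52.462
11 1 166.957 -71.379
12 1 -241.359 103.804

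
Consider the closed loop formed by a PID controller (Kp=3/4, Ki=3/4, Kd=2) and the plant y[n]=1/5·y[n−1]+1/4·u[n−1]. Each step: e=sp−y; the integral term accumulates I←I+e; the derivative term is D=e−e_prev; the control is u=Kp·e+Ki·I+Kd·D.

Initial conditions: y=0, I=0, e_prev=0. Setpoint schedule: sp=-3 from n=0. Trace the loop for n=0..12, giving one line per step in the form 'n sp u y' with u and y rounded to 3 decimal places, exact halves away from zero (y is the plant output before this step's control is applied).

0 -3 -10.500 0.000
1 -3 2.438 -2.625
2 -3 -12.577 0.084
3 -3 1.770 -3.127
4 -3 -14.863 -0.183
5 -3 1.405 -3.752
6 -3 -16.905 -0.399
7 -3 1.525 -4.306
8 -3 -18.701 -0.480
9 -3 2.081 -4.771
10 -3 -20.353 -0.434
11 -3 2.990 -5.175
12 -3 -21.968 -0.287

(exact arithmetic carried between steps; '≈' marks a value shown rounded to 6 d.p. or computed from one; I and e_prev carry over from the previous line; the table rounds u and y to 3 d.p., halves away from zero)
n=0: y=0, sp=-3, e=sp−y=-3; I=-3, D=e−e_prev=-3; u=3/4·(-3)+3/4·(-3)+2·(-3)=-10.5; next y=1/5·0+1/4·(-10.5)=-2.625
n=1: y=-2.625, sp=-3, e=sp−y=-0.375; I=-3.375, D=e−e_prev=2.625; u=3/4·(-0.375)+3/4·(-3.375)+2·2.625=2.4375; next y=1/5·(-2.625)+1/4·2.4375=0.084375
n=2: y=0.084375, sp=-3, e=sp−y=-3.084375; I=-6.459375, D=e−e_prev=-2.709375; u=3/4·(-3.084375)+3/4·(-6.459375)+2·(-2.709375)≈-12.576563; next y=1/5·0.084375+1/4·(-12.576563)≈-3.127266
n=3: y≈-3.127266, sp=-3, e=sp−y≈0.127266; I≈-6.332109, D=e−e_prev≈3.211641; u=3/4·0.127266+3/4·(-6.332109)+2·3.211641≈1.769648; next y=1/5·(-3.127266)+1/4·1.769648≈-0.183041
n=4: y≈-0.183041, sp=-3, e=sp−y≈-2.816959; I≈-9.149068, D=e−e_prev≈-2.944225; u=3/4·(-2.816959)+3/4·(-9.149068)+2·(-2.944225)≈-14.862970; next y=1/5·(-0.183041)+1/4·(-14.862970)≈-3.752351
n=5: y≈-3.752351, sp=-3, e=sp−y≈0.752351; I≈-8.396718, D=e−e_prev≈3.569310; u=3/4·0.752351+3/4·(-8.396718)+2·3.569310≈1.405344; next y=1/5·(-3.752351)+1/4·1.405344≈-0.399134
n=6: y≈-0.399134, sp=-3, e=sp−y≈-2.600866; I≈-10.997584, D=e−e_prev≈-3.353216; u=3/4·(-2.600866)+3/4·(-10.997584)+2·(-3.353216)≈-16.905270; next y=1/5·(-0.399134)+1/4·(-16.905270)≈-4.306144
n=7: y≈-4.306144, sp=-3, e=sp−y≈1.306144; I≈-9.691439, D=e−e_prev≈3.907010; u=3/4·1.306144+3/4·(-9.691439)+2·3.907010≈1.525049; next y=1/5·(-4.306144)+1/4·1.525049≈-0.479967
n=8: y≈-0.479967, sp=-3, e=sp−y≈-2.520033; I≈-12.211473, D=e−e_prev≈-3.826178; u=3/4·(-2.520033)+3/4·(-12.211473)+2·(-3.826178)≈-18.700985; next y=1/5·(-0.479967)+1/4·(-18.700985)≈-4.771240
n=9: y≈-4.771240, sp=-3, e=sp−y≈1.771240; I≈-10.440233, D=e−e_prev≈4.291273; u=3/4·1.771240+3/4·(-10.440233)+2·4.291273≈2.080801; next y=1/5·(-4.771240)+1/4·2.080801≈-0.434048
n=10: y≈-0.434048, sp=-3, e=sp−y≈-2.565952; I≈-13.006185, D=e−e_prev≈-4.337192; u=3/4·(-2.565952)+3/4·(-13.006185)+2·(-4.337192)≈-20.353487; next y=1/5·(-0.434048)+1/4·(-20.353487)≈-5.175181
n=11: y≈-5.175181, sp=-3, e=sp−y≈2.175181; I≈-10.831004, D=e−e_prev≈4.741134; u=3/4·2.175181+3/4·(-10.831004)+2·4.741134≈2.990400; next y=1/5·(-5.175181)+1/4·2.990400≈-0.287436
n=12: y≈-0.287436, sp=-3, e=sp−y≈-2.712564; I≈-13.543568, D=e−e_prev≈-4.887745; u=3/4·(-2.712564)+3/4·(-13.543568)+2·(-4.887745)≈-21.967589; next y=1/5·(-0.287436)+1/4·(-21.967589)≈-5.549384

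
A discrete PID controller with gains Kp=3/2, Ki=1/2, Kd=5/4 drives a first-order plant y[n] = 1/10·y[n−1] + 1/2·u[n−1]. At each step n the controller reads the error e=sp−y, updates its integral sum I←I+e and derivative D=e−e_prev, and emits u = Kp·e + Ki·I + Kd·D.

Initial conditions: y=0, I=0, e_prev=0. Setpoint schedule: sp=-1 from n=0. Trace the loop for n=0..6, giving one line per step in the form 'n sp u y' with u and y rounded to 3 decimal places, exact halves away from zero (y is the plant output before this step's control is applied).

0 -1 -3.250 0.000
1 -1 2.781 -1.625
2 -1 -8.210 1.228
3 -1 11.176 -3.982
4 -1 -23.655 5.190
5 -1 38.335 -11.309
6 -1 -72.505 18.036

(exact arithmetic carried between steps; '≈' marks a value shown rounded to 6 d.p. or computed from one; I and e_prev carry over from the previous line; the table rounds u and y to 3 d.p., halves away from zero)
n=0: y=0, sp=-1, e=sp−y=-1; I=-1, D=e−e_prev=-1; u=3/2·(-1)+1/2·(-1)+5/4·(-1)=-3.25; next y=1/10·0+1/2·(-3.25)=-1.625
n=1: y=-1.625, sp=-1, e=sp−y=0.625; I=-0.375, D=e−e_prev=1.625; u=3/2·0.625+1/2·(-0.375)+5/4·1.625=2.78125; next y=1/10·(-1.625)+1/2·2.78125=1.228125
n=2: y=1.228125, sp=-1, e=sp−y=-2.228125; I=-2.603125, D=e−e_prev=-2.853125; u=3/2·(-2.228125)+1/2·(-2.603125)+5/4·(-2.853125)≈-8.210156; next y=1/10·1.228125+1/2·(-8.210156)≈-3.982266
n=3: y≈-3.982266, sp=-1, e=sp−y≈2.982266; I≈0.379141, D=e−e_prev≈5.210391; u=3/2·2.982266+1/2·0.379141+5/4·5.210391≈11.175957; next y=1/10·(-3.982266)+1/2·11.175957≈5.189752
n=4: y≈5.189752, sp=-1, e=sp−y≈-6.189752; I≈-5.810611, D=e−e_prev≈-9.172018; u=3/2·(-6.189752)+1/2·(-5.810611)+5/4·(-9.172018)≈-23.654956; next y=1/10·5.189752+1/2·(-23.654956)≈-11.308503
n=5: y≈-11.308503, sp=-1, e=sp−y≈10.308503; I≈4.497891, D=e−e_prev≈16.498255; u=3/2·10.308503+1/2·4.497891+5/4·16.498255≈38.334518; next y=1/10·(-11.308503)+1/2·38.334518≈18.036409
n=6: y≈18.036409, sp=-1, e=sp−y≈-19.036409; I≈-14.538517, D=e−e_prev≈-29.344911; u=3/2·(-19.036409)+1/2·(-14.538517)+5/4·(-29.344911)≈-72.505011; next y=1/10·18.036409+1/2·(-72.505011)≈-34.448864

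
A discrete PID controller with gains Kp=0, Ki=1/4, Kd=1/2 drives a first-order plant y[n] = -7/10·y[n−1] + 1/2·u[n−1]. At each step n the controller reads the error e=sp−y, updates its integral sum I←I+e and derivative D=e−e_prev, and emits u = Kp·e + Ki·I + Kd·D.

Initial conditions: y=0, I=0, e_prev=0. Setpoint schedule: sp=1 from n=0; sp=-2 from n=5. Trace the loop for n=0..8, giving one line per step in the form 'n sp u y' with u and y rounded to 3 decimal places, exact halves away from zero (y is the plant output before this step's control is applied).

0 1 0.750 0.000
1 1 0.219 0.375
2 1 0.959 -0.153
3 1 0.428 0.586
4 1 1.489 -0.196
5 -2 -1.663 0.882
6 -2 1.404 -1.449
7 -2 -2.272 1.716
8 -2 1.421 -2.337

(exact arithmetic carried between steps; '≈' marks a value shown rounded to 6 d.p. or computed from one; I and e_prev carry over from the previous line; the table rounds u and y to 3 d.p., halves away from zero)
n=0: y=0, sp=1, e=sp−y=1; I=1, D=e−e_prev=1; u=0·1+1/4·1+1/2·1=0.75; next y=-7/10·0+1/2·0.75=0.375
n=1: y=0.375, sp=1, e=sp−y=0.625; I=1.625, D=e−e_prev=-0.375; u=0·0.625+1/4·1.625+1/2·(-0.375)=0.21875; next y=-7/10·0.375+1/2·0.21875=-0.153125
n=2: y=-0.153125, sp=1, e=sp−y=1.153125; I=2.778125, D=e−e_prev=0.528125; u=0·1.153125+1/4·2.778125+1/2·0.528125≈0.958594; next y=-7/10·(-0.153125)+1/2·0.958594≈0.586484
n=3: y≈0.586484, sp=1, e=sp−y≈0.413516; I≈3.191641, D=e−e_prev≈-0.739609; u=0·0.413516+1/4·3.191641+1/2·(-0.739609)≈0.428105; next y=-7/10·0.586484+1/2·0.428105≈-0.196486
n=4: y≈-0.196486, sp=1, e=sp−y≈1.196486; I≈4.388127, D=e−e_prev≈0.782971; u=0·1.196486+1/4·4.388127+1/2·0.782971≈1.488517; next y=-7/10·(-0.196486)+1/2·1.488517≈0.881799
n=5: y≈0.881799, sp=-2, e=sp−y≈-2.881799; I≈1.506328, D=e−e_prev≈-4.078285; u=0·(-2.881799)+1/4·1.506328+1/2·(-4.078285)≈-1.662561; next y=-7/10·0.881799+1/2·(-1.662561)≈-1.448540
n=6: y≈-1.448540, sp=-2, e=sp−y≈-0.551460; I≈0.954868, D=e−e_prev≈2.330339; u=0·(-0.551460)+1/4·0.954868+1/2·2.330339≈1.403886; next y=-7/10·(-1.448540)+1/2·1.403886≈1.715921
n=7: y≈1.715921, sp=-2, e=sp−y≈-3.715921; I≈-2.761053, D=e−e_prev≈-3.164460; u=0·(-3.715921)+1/4·(-2.761053)+1/2·(-3.164460)≈-2.272494; next y=-7/10·1.715921+1/2·(-2.272494)≈-2.337391
n=8: y≈-2.337391, sp=-2, e=sp−y≈0.337391; I≈-2.423662, D=e−e_prev≈4.053312; u=0·0.337391+1/4·(-2.423662)+1/2·4.053312≈1.420741; next y=-7/10·(-2.337391)+1/2·1.420741≈2.346544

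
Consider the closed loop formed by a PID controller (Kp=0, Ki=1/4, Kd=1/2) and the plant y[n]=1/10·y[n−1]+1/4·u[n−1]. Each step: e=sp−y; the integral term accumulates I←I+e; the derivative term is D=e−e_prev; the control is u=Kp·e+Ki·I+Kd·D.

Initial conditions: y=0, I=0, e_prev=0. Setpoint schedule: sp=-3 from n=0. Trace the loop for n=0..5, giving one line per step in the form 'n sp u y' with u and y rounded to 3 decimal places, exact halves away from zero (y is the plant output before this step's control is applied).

(exact arithmetic carried between steps; '≈' marks a value shown rounded to 6 d.p. or computed from one; I and e_prev carry over from the previous line; the table rounds u and y to 3 d.p., halves away from zero)
n=0: y=0, sp=-3, e=sp−y=-3; I=-3, D=e−e_prev=-3; u=0·(-3)+1/4·(-3)+1/2·(-3)=-2.25; next y=1/10·0+1/4·(-2.25)=-0.5625
n=1: y=-0.5625, sp=-3, e=sp−y=-2.4375; I=-5.4375, D=e−e_prev=0.5625; u=0·(-2.4375)+1/4·(-5.4375)+1/2·0.5625=-1.078125; next y=1/10·(-0.5625)+1/4·(-1.078125)≈-0.325781
n=2: y≈-0.325781, sp=-3, e=sp−y≈-2.674219; I≈-8.111719, D=e−e_prev≈-0.236719; u=0·(-2.674219)+1/4·(-8.111719)+1/2·(-0.236719)≈-2.146289; next y=1/10·(-0.325781)+1/4·(-2.146289)≈-0.569150
n=3: y≈-0.569150, sp=-3, e=sp−y≈-2.430850; I≈-10.542568, D=e−e_prev≈0.243369; u=0·(-2.430850)+1/4·(-10.542568)+1/2·0.243369≈-2.513958; next y=1/10·(-0.569150)+1/4·(-2.513958)≈-0.685404
n=4: y≈-0.685404, sp=-3, e=sp−y≈-2.314596; I≈-12.857164, D=e−e_prev≈0.116254; u=0·(-2.314596)+1/4·(-12.857164)+1/2·0.116254≈-3.156164; next y=1/10·(-0.685404)+1/4·(-3.156164)≈-0.857581
n=5: y≈-0.857581, sp=-3, e=sp−y≈-2.142419; I≈-14.999583, D=e−e_prev≈0.172177; u=0·(-2.142419)+1/4·(-14.999583)+1/2·0.172177≈-3.663807; next y=1/10·(-0.857581)+1/4·(-3.663807)≈-1.001710

0 -3 -2.250 0.000
1 -3 -1.078 -0.563
2 -3 -2.146 -0.326
3 -3 -2.514 -0.569
4 -3 -3.156 -0.685
5 -3 -3.664 -0.858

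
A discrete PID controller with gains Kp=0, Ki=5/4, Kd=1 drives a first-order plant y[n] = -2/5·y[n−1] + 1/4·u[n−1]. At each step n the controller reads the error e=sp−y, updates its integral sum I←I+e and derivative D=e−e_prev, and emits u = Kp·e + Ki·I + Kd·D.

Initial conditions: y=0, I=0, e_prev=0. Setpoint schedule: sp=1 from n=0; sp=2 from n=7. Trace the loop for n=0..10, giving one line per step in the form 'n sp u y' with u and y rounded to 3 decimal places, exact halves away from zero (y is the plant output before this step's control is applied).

(exact arithmetic carried between steps; '≈' marks a value shown rounded to 6 d.p. or computed from one; I and e_prev carry over from the previous line; the table rounds u and y to 3 d.p., halves away from zero)
n=0: y=0, sp=1, e=sp−y=1; I=1, D=e−e_prev=1; u=0·1+5/4·1+1·1=2.25; next y=-2/5·0+1/4·2.25=0.5625
n=1: y=0.5625, sp=1, e=sp−y=0.4375; I=1.4375, D=e−e_prev=-0.5625; u=0·0.4375+5/4·1.4375+1·(-0.5625)=1.234375; next y=-2/5·0.5625+1/4·1.234375≈0.083594
n=2: y≈0.083594, sp=1, e=sp−y≈0.916406; I≈2.353906, D=e−e_prev≈0.478906; u=0·0.916406+5/4·2.353906+1·0.478906≈3.421289; next y=-2/5·0.083594+1/4·3.421289≈0.821885
n=3: y≈0.821885, sp=1, e=sp−y≈0.178115; I≈2.532021, D=e−e_prev≈-0.738291; u=0·0.178115+5/4·2.532021+1·(-0.738291)≈2.426736; next y=-2/5·0.821885+1/4·2.426736≈0.277930
n=4: y≈0.277930, sp=1, e=sp−y≈0.722070; I≈3.254091, D=e−e_prev≈0.543955; u=0·0.722070+5/4·3.254091+1·0.543955≈4.611569; next y=-2/5·0.277930+1/4·4.611569≈1.041720
n=5: y≈1.041720, sp=1, e=sp−y≈-0.041720; I≈3.212371, D=e−e_prev≈-0.763790; u=0·(-0.041720)+5/4·3.212371+1·(-0.763790)≈3.251674; next y=-2/5·1.041720+1/4·3.251674≈0.396230
n=6: y≈0.396230, sp=1, e=sp−y≈0.603770; I≈3.816141, D=e−e_prev≈0.645490; u=0·0.603770+5/4·3.816141+1·0.645490≈5.415666; next y=-2/5·0.396230+1/4·5.415666≈1.195424
n=7: y≈1.195424, sp=2, e=sp−y≈0.804576; I≈4.620717, D=e−e_prev≈0.200806; u=0·0.804576+5/4·4.620717+1·0.200806≈5.976702; next y=-2/5·1.195424+1/4·5.976702≈1.016006
n=8: y≈1.016006, sp=2, e=sp−y≈0.983994; I≈5.604711, D=e−e_prev≈0.179419; u=0·0.983994+5/4·5.604711+1·0.179419≈7.185307; next y=-2/5·1.016006+1/4·7.185307≈1.389925
n=9: y≈1.389925, sp=2, e=sp−y≈0.610075; I≈6.214786, D=e−e_prev≈-0.373919; u=0·0.610075+5/4·6.214786+1·(-0.373919)≈7.394564; next y=-2/5·1.389925+1/4·7.394564≈1.292671
n=10: y≈1.292671, sp=2, e=sp−y≈0.707329; I≈6.922115, D=e−e_prev≈0.097253; u=0·0.707329+5/4·6.922115+1·0.097253≈8.749897; next y=-2/5·1.292671+1/4·8.749897≈1.670406

0 1 2.250 0.000
1 1 1.234 0.563
2 1 3.421 0.084
3 1 2.427 0.822
4 1 4.612 0.278
5 1 3.252 1.042
6 1 5.416 0.396
7 2 5.977 1.195
8 2 7.185 1.016
9 2 7.395 1.390
10 2 8.750 1.293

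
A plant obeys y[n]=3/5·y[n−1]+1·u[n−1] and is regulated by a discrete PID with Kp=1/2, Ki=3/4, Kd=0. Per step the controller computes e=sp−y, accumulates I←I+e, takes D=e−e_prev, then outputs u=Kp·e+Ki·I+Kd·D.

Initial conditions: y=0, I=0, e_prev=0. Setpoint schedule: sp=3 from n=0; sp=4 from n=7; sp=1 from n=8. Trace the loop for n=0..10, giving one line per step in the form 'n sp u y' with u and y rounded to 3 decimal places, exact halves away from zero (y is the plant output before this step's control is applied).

(exact arithmetic carried between steps; '≈' marks a value shown rounded to 6 d.p. or computed from one; I and e_prev carry over from the previous line; the table rounds u and y to 3 d.p., halves away from zero)
n=0: y=0, sp=3, e=sp−y=3; I=3, D=e−e_prev=3; u=1/2·3+3/4·3+0·3=3.75; next y=3/5·0+1·3.75=3.75
n=1: y=3.75, sp=3, e=sp−y=-0.75; I=2.25, D=e−e_prev=-3.75; u=1/2·(-0.75)+3/4·2.25+0·(-3.75)=1.3125; next y=3/5·3.75+1·1.3125=3.5625
n=2: y=3.5625, sp=3, e=sp−y=-0.5625; I=1.6875, D=e−e_prev=0.1875; u=1/2·(-0.5625)+3/4·1.6875+0·0.1875=0.984375; next y=3/5·3.5625+1·0.984375=3.121875
n=3: y=3.121875, sp=3, e=sp−y=-0.121875; I=1.565625, D=e−e_prev=0.440625; u=1/2·(-0.121875)+3/4·1.565625+0·0.440625≈1.113281; next y=3/5·3.121875+1·1.113281≈2.986406
n=4: y≈2.986406, sp=3, e=sp−y≈0.013594; I≈1.579219, D=e−e_prev≈0.135469; u=1/2·0.013594+3/4·1.579219+0·0.135469≈1.191211; next y=3/5·2.986406+1·1.191211≈2.983055
n=5: y≈2.983055, sp=3, e=sp−y≈0.016945; I≈1.596164, D=e−e_prev≈0.003352; u=1/2·0.016945+3/4·1.596164+0·0.003352≈1.205596; next y=3/5·2.983055+1·1.205596≈2.995429
n=6: y≈2.995429, sp=3, e=sp−y≈0.004571; I≈1.600736, D=e−e_prev≈-0.012374; u=1/2·0.004571+3/4·1.600736+0·(-0.012374)≈1.202837; next y=3/5·2.995429+1·1.202837≈3.000095
n=7: y≈3.000095, sp=4, e=sp−y≈0.999905; I≈2.600641, D=e−e_prev≈0.995334; u=1/2·0.999905+3/4·2.600641+0·0.995334≈2.450434; next y=3/5·3.000095+1·2.450434≈4.250490
n=8: y≈4.250490, sp=1, e=sp−y≈-3.250490; I≈-0.649849, D=e−e_prev≈-4.250396; u=1/2·(-3.250490)+3/4·(-0.649849)+0·(-4.250396)≈-2.112632; next y=3/5·4.250490+1·(-2.112632)≈0.437662
n=9: y≈0.437662, sp=1, e=sp−y≈0.562338; I≈-0.087511, D=e−e_prev≈3.812828; u=1/2·0.562338+3/4·(-0.087511)+0·3.812828≈0.215535; next y=3/5·0.437662+1·0.215535≈0.478133
n=10: y≈0.478133, sp=1, e=sp−y≈0.521867; I≈0.434356, D=e−e_prev≈-0.040471; u=1/2·0.521867+3/4·0.434356+0·(-0.040471)≈0.586701; next y=3/5·0.478133+1·0.586701≈0.873580

0 3 3.750 0.000
1 3 1.313 3.750
2 3 0.984 3.563
3 3 1.113 3.122
4 3 1.191 2.986
5 3 1.206 2.983
6 3 1.203 2.995
7 4 2.450 3.000
8 1 -2.113 4.250
9 1 0.216 0.438
10 1 0.587 0.478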